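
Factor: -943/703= - 19^( - 1 ) * 23^1 * 37^( - 1)*41^1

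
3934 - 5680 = - 1746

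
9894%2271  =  810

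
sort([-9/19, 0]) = [ - 9/19 , 0 ]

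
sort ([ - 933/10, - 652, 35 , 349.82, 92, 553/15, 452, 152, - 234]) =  [ - 652, - 234, - 933/10, 35, 553/15, 92,152, 349.82,452 ] 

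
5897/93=63 + 38/93 = 63.41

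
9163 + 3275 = 12438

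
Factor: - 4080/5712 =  - 5^1*7^( - 1 ) = - 5/7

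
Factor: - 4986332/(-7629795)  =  2^2 * 3^( - 4 )*5^( - 1 ) * 13^1*18839^( - 1) *95891^1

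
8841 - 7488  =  1353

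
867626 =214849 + 652777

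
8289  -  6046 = 2243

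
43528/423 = 102+382/423 = 102.90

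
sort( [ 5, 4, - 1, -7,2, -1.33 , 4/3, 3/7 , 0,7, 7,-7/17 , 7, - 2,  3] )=[-7, - 2, -1.33,-1, - 7/17, 0,  3/7, 4/3 , 2, 3, 4, 5, 7,7, 7] 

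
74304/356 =18576/89 = 208.72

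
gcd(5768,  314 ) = 2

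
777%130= 127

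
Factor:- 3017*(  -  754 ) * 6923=15748565014 = 2^1*7^2 * 13^1*23^1*29^1 * 43^1 *431^1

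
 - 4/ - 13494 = 2/6747 =0.00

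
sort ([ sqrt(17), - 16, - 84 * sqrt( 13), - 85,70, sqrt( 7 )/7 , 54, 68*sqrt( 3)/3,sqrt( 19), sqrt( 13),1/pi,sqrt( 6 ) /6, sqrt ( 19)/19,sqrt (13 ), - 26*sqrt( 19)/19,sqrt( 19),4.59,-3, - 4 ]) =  [-84*sqrt(13 ),  -  85,-16, - 26*sqrt( 19)/19, - 4, - 3,sqrt( 19)/19, 1/pi,sqrt( 7 ) /7,sqrt( 6)/6, sqrt(13),sqrt( 13),  sqrt( 17 ),sqrt( 19) , sqrt( 19), 4.59, 68*sqrt ( 3)/3, 54,70]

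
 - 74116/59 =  - 74116/59 = - 1256.20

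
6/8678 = 3/4339 = 0.00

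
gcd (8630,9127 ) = 1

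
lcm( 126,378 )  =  378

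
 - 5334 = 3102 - 8436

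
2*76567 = 153134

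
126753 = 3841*33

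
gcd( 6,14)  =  2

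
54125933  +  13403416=67529349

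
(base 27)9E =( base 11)214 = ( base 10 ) 257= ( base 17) f2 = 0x101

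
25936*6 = 155616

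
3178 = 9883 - 6705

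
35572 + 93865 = 129437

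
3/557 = 3/557 = 0.01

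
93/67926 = 31/22642 =0.00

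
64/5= 64/5 = 12.80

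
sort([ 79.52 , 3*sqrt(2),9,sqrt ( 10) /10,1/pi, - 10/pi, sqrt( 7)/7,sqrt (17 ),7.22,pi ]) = [-10/pi,sqrt( 10)/10,1/pi,sqrt( 7 )/7,pi , sqrt(17 ),3*sqrt( 2 ),7.22, 9,79.52] 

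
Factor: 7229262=2^1*3^1*31^1*38867^1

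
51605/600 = 10321/120 = 86.01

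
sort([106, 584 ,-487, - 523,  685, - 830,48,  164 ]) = [ - 830, - 523, - 487, 48 , 106,164,  584, 685]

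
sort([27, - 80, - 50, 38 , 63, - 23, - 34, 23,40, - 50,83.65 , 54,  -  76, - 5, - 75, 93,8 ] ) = [ - 80,  -  76 , -75, - 50, - 50 , - 34, - 23, - 5,  8, 23,27, 38, 40,54,63,83.65,93] 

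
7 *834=5838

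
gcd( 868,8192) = 4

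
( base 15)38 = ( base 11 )49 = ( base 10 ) 53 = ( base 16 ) 35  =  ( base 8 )65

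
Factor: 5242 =2^1 * 2621^1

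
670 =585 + 85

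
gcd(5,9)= 1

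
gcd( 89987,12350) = 1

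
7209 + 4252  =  11461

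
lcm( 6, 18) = 18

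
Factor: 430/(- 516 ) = -2^(-1 )*3^(-1)*5^1 = -  5/6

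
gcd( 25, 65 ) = 5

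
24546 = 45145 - 20599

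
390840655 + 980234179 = 1371074834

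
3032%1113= 806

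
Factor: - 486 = -2^1*3^5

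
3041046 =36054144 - 33013098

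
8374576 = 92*91028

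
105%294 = 105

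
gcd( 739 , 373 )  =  1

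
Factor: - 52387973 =-11^1*449^1*10607^1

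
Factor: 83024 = 2^4 * 5189^1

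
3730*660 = 2461800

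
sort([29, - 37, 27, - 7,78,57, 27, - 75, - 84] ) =[  -  84, - 75, - 37, - 7,27, 27, 29,57,78]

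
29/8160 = 29/8160 = 0.00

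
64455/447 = 21485/149 = 144.19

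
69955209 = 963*72643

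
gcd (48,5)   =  1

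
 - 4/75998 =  - 2/37999= - 0.00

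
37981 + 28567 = 66548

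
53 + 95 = 148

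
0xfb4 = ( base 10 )4020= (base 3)12111220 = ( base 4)332310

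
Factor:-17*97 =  - 1649= - 17^1 * 97^1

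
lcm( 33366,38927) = 233562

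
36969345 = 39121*945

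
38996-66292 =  - 27296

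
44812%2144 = 1932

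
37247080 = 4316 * 8630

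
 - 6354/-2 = 3177/1 = 3177.00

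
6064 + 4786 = 10850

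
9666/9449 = 1 + 217/9449 = 1.02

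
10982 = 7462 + 3520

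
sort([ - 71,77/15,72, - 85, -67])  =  [ - 85, -71,- 67,77/15,72] 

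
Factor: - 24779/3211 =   -  13^( - 2)*19^( - 1)*71^1*349^1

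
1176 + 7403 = 8579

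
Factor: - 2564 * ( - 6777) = 2^2 * 3^3*251^1* 641^1= 17376228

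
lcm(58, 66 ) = 1914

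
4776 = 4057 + 719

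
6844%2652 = 1540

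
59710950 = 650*91863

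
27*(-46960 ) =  - 1267920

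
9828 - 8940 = 888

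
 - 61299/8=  - 7663  +  5/8 = - 7662.38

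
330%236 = 94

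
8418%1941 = 654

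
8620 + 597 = 9217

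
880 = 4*220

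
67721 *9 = 609489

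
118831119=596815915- 477984796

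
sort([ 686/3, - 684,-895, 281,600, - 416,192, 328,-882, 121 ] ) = [ - 895 ,-882, - 684,  -  416, 121, 192, 686/3, 281,  328, 600 ] 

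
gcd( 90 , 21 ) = 3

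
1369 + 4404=5773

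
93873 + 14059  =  107932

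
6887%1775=1562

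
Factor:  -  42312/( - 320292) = 86/651 = 2^1*3^(-1)*  7^(-1)*31^( - 1 )*43^1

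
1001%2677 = 1001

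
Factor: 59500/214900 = 5^1*17^1 * 307^(-1) =85/307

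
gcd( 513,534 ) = 3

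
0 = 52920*0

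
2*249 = 498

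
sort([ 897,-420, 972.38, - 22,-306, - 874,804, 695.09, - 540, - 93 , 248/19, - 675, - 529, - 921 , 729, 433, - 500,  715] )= [ - 921, -874, - 675, - 540, - 529, - 500, - 420, - 306, - 93, - 22,248/19,433, 695.09,715,729,  804,897,  972.38]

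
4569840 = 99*46160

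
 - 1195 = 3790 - 4985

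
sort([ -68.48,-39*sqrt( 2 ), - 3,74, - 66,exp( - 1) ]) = [  -  68.48,-66, - 39*sqrt( 2),  -  3,  exp( - 1), 74]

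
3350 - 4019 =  - 669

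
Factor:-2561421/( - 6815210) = 2^( - 1 )*3^1*5^( -1)*681521^( - 1)*853807^1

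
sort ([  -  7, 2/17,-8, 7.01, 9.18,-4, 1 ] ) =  [-8,-7 ,-4, 2/17,1, 7.01, 9.18 ]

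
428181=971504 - 543323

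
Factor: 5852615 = 5^1 * 1170523^1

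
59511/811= 59511/811 = 73.38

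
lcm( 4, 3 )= 12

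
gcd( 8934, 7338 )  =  6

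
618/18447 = 206/6149 = 0.03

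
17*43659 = 742203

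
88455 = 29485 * 3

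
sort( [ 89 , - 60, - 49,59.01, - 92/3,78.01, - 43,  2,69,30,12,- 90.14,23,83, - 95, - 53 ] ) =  [-95,-90.14,-60,-53, - 49 , - 43, -92/3,2,12,23,30,59.01, 69, 78.01 , 83,89 ] 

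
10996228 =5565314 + 5430914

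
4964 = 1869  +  3095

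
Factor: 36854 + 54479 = 91333 = 11^1*19^2*23^1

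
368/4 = 92 = 92.00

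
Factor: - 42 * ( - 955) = 2^1*3^1*5^1*7^1*191^1=40110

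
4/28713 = 4/28713= 0.00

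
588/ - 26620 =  - 147/6655  =  - 0.02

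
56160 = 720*78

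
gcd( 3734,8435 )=1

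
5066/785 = 6 + 356/785 = 6.45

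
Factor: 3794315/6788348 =2^( - 2)*5^1*7^1*17^1 *911^1*242441^( - 1 ) = 542045/969764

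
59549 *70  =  4168430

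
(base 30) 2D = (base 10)73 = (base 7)133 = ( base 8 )111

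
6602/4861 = 1 + 1741/4861 = 1.36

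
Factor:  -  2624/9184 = - 2^1 * 7^( -1) = - 2/7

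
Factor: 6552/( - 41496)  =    -  3/19 = - 3^1*19^( - 1 ) 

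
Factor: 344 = 2^3 * 43^1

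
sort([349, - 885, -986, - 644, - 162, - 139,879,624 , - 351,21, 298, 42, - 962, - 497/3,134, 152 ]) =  [ - 986, - 962, - 885, - 644, - 351 , - 497/3, - 162 ,-139,21,42, 134,152,298, 349 , 624,879 ]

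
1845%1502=343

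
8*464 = 3712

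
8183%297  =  164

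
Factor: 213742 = 2^1*106871^1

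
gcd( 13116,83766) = 6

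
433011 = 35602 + 397409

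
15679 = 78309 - 62630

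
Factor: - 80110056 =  - 2^3*3^1*13^2 *19751^1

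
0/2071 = 0 = 0.00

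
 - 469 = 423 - 892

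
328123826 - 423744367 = -95620541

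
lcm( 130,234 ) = 1170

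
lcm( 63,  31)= 1953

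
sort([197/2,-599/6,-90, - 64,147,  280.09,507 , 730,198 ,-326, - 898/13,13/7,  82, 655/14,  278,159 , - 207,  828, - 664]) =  [ - 664,  -  326, - 207, - 599/6,-90, - 898/13,-64,13/7, 655/14,82, 197/2, 147,159, 198, 278,  280.09,507,  730 , 828 ]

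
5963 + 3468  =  9431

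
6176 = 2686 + 3490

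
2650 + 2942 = 5592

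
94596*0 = 0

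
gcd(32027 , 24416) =1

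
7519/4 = 1879 + 3/4 = 1879.75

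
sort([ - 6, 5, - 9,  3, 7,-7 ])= [ - 9 , - 7, - 6,  3, 5, 7 ] 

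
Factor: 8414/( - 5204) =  - 4207/2602 = - 2^(- 1)*7^1*601^1*1301^ (-1 ) 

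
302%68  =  30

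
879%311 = 257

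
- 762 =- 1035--273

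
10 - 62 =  - 52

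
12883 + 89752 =102635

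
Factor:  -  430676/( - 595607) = 2^2 * 41^(-1)*67^1 * 73^( - 1 )*199^( - 1)*1607^1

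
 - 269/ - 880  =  269/880 = 0.31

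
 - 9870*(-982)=9692340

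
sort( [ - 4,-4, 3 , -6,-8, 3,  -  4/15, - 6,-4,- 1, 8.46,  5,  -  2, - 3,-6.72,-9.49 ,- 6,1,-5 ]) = [ - 9.49, -8,  -  6.72, - 6,-6,-6, - 5,  -  4, - 4,-4, - 3,-2 ,-1, - 4/15, 1,3, 3, 5, 8.46 ]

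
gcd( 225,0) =225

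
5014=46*109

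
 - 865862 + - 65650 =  - 931512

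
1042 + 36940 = 37982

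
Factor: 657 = 3^2*73^1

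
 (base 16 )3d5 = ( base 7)2601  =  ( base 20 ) 291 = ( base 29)14O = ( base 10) 981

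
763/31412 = 763/31412 = 0.02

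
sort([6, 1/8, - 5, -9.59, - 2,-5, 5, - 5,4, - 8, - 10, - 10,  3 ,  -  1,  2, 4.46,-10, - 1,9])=[ - 10, - 10, - 10,  -  9.59, -8, - 5,-5, - 5, - 2,-1,-1,1/8, 2,  3, 4,4.46,5, 6, 9]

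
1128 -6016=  - 4888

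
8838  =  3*2946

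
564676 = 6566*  86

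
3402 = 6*567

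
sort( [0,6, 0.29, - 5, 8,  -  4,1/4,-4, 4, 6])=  [ - 5, - 4,  -  4,  0, 1/4,  0.29,  4, 6  ,  6, 8 ] 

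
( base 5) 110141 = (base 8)7324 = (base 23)741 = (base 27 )55g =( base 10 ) 3796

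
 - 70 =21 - 91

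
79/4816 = 79/4816 = 0.02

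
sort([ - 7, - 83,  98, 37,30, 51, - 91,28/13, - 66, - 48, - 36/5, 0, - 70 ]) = [ - 91, -83, - 70, - 66, - 48, - 36/5, - 7,  0,  28/13,30,  37,51, 98 ] 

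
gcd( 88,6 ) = 2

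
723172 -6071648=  - 5348476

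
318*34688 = 11030784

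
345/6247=345/6247 =0.06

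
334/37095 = 334/37095=0.01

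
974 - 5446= -4472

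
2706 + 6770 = 9476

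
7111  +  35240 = 42351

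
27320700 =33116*825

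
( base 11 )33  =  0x24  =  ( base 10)36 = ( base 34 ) 12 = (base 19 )1h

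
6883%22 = 19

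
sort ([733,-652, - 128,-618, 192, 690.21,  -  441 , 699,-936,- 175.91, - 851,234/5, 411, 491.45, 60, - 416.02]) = [  -  936, - 851, - 652,  -  618,-441, - 416.02,  -  175.91, - 128, 234/5,60, 192,411 , 491.45, 690.21, 699, 733]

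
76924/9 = 8547 + 1/9 = 8547.11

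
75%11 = 9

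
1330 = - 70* ( -19)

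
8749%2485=1294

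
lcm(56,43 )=2408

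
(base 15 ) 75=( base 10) 110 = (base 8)156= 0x6e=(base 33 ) 3B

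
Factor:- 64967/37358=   -  2^ (  -  1 )*7^1*9281^1*18679^ ( - 1)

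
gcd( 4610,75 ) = 5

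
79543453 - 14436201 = 65107252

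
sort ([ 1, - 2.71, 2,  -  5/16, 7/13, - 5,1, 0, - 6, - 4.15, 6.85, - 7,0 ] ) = [-7, - 6,-5, - 4.15, - 2.71, - 5/16, 0, 0 , 7/13, 1,1, 2,6.85] 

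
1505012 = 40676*37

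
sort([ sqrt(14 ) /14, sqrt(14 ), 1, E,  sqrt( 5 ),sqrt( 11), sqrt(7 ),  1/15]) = [ 1/15 , sqrt ( 14)/14, 1, sqrt( 5),  sqrt( 7 ), E, sqrt( 11), sqrt( 14 )]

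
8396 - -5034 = 13430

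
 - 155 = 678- 833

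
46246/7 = 6606+4/7 = 6606.57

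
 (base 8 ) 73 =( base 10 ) 59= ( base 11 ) 54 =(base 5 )214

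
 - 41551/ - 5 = 8310 + 1/5=8310.20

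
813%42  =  15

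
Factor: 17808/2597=48/7 = 2^4*3^1*7^(-1)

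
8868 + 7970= 16838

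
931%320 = 291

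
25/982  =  25/982 = 0.03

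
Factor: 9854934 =2^1*3^1*17^1*79^1*1223^1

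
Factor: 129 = 3^1 * 43^1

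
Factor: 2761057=13^1*163^1 * 1303^1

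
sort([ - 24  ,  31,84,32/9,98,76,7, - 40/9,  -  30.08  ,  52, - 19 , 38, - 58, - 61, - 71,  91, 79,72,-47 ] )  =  [ - 71, - 61, - 58, - 47, - 30.08, - 24, - 19,  -  40/9, 32/9,7,31, 38, 52,72,76,  79,  84, 91,98]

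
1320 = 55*24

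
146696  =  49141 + 97555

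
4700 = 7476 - 2776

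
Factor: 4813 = 4813^1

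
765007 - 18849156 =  - 18084149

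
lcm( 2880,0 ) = 0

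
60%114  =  60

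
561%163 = 72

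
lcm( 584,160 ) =11680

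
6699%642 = 279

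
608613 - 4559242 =-3950629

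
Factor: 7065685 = 5^1*11^1*128467^1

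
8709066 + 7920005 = 16629071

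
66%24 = 18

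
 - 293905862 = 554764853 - 848670715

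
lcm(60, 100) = 300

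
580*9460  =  5486800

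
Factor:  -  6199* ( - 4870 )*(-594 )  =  -2^2*3^3*5^1*11^1 * 487^1*6199^1 =- 17932343220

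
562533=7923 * 71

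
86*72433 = 6229238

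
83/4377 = 83/4377 = 0.02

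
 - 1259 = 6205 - 7464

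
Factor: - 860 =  - 2^2*5^1*43^1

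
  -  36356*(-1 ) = 36356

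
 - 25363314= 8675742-34039056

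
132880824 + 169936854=302817678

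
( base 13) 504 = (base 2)1101010001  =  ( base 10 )849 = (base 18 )2b3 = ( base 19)26d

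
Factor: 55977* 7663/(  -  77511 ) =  - 142983917/25837 = - 7^(-1)*47^1*79^1*97^1*397^1*3691^( - 1)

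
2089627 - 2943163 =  - 853536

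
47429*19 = 901151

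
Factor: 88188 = 2^2*3^1*7349^1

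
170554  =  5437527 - 5266973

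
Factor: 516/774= 2/3 = 2^1*3^( - 1) 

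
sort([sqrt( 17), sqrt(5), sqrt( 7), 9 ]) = [ sqrt(5) , sqrt( 7 ), sqrt( 17),9 ]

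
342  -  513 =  - 171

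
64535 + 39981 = 104516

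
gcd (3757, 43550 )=13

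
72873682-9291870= 63581812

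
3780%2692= 1088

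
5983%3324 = 2659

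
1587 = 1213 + 374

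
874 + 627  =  1501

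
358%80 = 38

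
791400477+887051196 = 1678451673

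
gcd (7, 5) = 1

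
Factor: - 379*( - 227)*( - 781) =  - 11^1 * 71^1*227^1*379^1 = - 67191773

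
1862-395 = 1467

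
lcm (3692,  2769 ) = 11076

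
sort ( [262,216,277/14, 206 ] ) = [277/14,206, 216,262]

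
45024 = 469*96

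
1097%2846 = 1097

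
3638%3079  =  559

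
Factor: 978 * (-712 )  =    -  696336 = - 2^4*3^1*89^1*163^1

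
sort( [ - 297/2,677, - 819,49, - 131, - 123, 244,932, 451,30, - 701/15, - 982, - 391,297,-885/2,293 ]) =[ - 982, - 819, - 885/2, - 391, - 297/2, - 131, - 123, - 701/15,30,49,244,293,297, 451, 677,932 ] 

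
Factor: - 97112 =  - 2^3*61^1 * 199^1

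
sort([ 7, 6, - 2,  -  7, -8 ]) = [-8,-7, -2, 6, 7] 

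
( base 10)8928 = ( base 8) 21340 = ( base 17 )1df3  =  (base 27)C6I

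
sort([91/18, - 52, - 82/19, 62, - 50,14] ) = [ - 52, - 50,- 82/19, 91/18,14,62]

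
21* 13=273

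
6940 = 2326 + 4614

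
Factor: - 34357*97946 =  - 3365130722 = - 2^1*17^1*43^1*47^1*48973^1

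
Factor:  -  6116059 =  - 2081^1* 2939^1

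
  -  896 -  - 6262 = 5366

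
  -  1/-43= 1/43 = 0.02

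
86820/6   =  14470 = 14470.00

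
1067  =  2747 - 1680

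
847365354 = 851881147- 4515793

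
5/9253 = 5/9253 = 0.00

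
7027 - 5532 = 1495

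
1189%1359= 1189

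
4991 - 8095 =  - 3104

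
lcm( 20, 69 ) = 1380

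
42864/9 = 4762 + 2/3 = 4762.67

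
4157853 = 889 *4677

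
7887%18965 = 7887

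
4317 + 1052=5369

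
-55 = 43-98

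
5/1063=5/1063  =  0.00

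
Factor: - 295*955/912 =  - 281725/912 = - 2^( - 4)*3^( - 1)*5^2*19^( - 1)*59^1*191^1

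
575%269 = 37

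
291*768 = 223488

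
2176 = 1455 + 721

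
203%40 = 3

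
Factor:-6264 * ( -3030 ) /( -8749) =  - 18979920/8749 = - 2^4*3^4 * 5^1*13^ ( - 1)*29^1*101^1*673^( - 1 )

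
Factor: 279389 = 11^2 * 2309^1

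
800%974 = 800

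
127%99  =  28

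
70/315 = 2/9 = 0.22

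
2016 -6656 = - 4640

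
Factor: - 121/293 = - 11^2 * 293^(-1 )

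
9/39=3/13 = 0.23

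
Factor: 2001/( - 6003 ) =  - 1/3 =- 3^( - 1)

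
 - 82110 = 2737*(  -  30 ) 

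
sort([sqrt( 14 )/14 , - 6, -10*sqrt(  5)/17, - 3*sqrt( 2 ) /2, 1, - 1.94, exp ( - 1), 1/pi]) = [ - 6, - 3 * sqrt( 2)/2, - 1.94,- 10*sqrt (5 )/17, sqrt(14 )/14,1/pi,  exp ( - 1), 1 ]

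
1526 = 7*218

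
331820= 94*3530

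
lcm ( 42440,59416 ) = 297080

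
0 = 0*( - 84767)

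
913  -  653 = 260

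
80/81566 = 40/40783 = 0.00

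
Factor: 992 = 2^5*31^1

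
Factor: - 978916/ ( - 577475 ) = 2^2 *5^ ( - 2)*41^1* 47^1*127^1*23099^(  -  1)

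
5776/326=17 + 117/163 = 17.72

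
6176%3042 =92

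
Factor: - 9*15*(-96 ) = 2^5*3^4 * 5^1 = 12960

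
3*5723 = 17169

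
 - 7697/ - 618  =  12 + 281/618 = 12.45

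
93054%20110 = 12614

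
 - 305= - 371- - 66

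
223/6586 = 223/6586 = 0.03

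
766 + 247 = 1013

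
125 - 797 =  - 672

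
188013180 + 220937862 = 408951042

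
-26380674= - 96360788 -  - 69980114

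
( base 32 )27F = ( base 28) 2PJ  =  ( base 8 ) 4357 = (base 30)2G7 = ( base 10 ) 2287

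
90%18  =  0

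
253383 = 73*3471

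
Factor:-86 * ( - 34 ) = 2924=2^2 * 17^1*  43^1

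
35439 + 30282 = 65721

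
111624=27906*4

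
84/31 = 2+22/31 = 2.71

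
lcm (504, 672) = 2016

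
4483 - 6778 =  - 2295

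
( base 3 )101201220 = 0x1e93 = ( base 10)7827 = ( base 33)766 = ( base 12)4643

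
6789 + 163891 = 170680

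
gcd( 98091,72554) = 1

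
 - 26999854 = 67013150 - 94013004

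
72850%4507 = 738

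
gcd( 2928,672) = 48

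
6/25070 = 3/12535 = 0.00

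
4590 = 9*510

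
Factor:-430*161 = -2^1*5^1*7^1*23^1*43^1 = - 69230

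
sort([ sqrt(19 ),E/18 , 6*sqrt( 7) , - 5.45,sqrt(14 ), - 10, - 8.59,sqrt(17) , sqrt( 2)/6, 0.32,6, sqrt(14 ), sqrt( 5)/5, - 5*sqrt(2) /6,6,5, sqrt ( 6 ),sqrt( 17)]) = [ - 10, -8.59, - 5.45, - 5*sqrt(2)/6,  E/18,sqrt(2)/6,0.32, sqrt ( 5) /5,sqrt(6 ) , sqrt( 14), sqrt(14),sqrt (17), sqrt (17),sqrt ( 19), 5,  6,6,6*sqrt (7 )]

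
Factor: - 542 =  - 2^1*271^1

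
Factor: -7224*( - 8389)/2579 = 60602136/2579 = 2^3*3^1*7^1*43^1*2579^ (  -  1)*8389^1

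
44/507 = 44/507 = 0.09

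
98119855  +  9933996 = 108053851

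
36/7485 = 12/2495 = 0.00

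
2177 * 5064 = 11024328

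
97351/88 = 1106 + 23/88 = 1106.26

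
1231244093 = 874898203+356345890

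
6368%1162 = 558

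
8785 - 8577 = 208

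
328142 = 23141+305001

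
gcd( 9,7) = 1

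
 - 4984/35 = -712/5 = - 142.40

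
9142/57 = 9142/57 = 160.39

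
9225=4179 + 5046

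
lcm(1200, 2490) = 99600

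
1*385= 385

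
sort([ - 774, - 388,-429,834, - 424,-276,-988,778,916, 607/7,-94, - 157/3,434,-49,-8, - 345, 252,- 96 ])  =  [-988, - 774,-429, - 424,  -  388, - 345, - 276,-96 , - 94, - 157/3,  -  49 , -8,607/7, 252,  434,778, 834,  916 ] 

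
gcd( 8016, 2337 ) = 3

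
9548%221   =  45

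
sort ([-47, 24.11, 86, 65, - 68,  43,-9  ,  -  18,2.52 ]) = [ - 68, - 47, - 18, - 9,2.52, 24.11,43,65,86 ] 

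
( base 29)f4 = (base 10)439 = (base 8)667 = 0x1B7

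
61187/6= 10197 + 5/6 = 10197.83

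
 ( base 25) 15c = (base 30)PC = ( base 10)762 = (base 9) 1036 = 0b1011111010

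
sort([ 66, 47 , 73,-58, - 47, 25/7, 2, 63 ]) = [ - 58,- 47,2, 25/7, 47 , 63, 66,73 ] 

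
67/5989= 67/5989 =0.01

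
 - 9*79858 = -718722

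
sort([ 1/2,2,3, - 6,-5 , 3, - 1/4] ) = [ - 6, - 5, - 1/4, 1/2,2,3,  3]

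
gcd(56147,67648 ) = 7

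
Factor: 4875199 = 7^1*696457^1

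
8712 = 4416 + 4296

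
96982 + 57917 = 154899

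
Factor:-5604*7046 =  - 2^3*3^1*13^1*271^1*467^1 = - 39485784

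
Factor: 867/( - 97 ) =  - 3^1*17^2 * 97^( - 1) 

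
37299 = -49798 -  - 87097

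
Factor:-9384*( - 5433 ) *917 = 2^3*3^2*7^1*17^1*23^1*131^1 * 1811^1 = 46751660424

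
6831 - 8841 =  - 2010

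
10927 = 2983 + 7944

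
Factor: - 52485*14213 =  - 3^1*5^1*61^1*233^1*3499^1 = - 745969305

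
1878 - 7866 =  - 5988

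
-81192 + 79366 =-1826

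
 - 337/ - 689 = 337/689 = 0.49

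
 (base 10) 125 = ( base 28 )4d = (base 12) A5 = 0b1111101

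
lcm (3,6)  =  6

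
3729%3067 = 662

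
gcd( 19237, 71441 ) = 1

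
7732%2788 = 2156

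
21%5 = 1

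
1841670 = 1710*1077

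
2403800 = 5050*476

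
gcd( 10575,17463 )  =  3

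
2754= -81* ( - 34 ) 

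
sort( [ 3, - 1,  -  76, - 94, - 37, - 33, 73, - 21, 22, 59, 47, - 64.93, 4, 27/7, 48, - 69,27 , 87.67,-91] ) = [-94, - 91, - 76, - 69,-64.93,-37, - 33,  -  21, - 1, 3,27/7, 4 , 22 , 27, 47,48,  59,73,87.67 ]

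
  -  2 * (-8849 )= 17698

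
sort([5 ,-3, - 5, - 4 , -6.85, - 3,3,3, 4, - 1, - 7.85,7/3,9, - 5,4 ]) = [ - 7.85, - 6.85, - 5,-5, - 4,-3 ,-3,-1, 7/3, 3,3,  4,4,5,9]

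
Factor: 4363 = 4363^1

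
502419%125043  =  2247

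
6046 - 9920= - 3874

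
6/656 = 3/328 = 0.01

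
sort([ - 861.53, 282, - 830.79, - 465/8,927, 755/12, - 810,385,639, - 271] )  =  [-861.53, - 830.79,  -  810,  -  271, - 465/8, 755/12, 282, 385 , 639 , 927] 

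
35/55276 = 35/55276 = 0.00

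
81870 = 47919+33951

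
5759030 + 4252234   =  10011264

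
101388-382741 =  - 281353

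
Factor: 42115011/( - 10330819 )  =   - 3^1*523^( - 1 )*19753^( - 1)*14038337^1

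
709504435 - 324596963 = 384907472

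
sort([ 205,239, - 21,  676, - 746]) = [ - 746, - 21, 205, 239, 676 ] 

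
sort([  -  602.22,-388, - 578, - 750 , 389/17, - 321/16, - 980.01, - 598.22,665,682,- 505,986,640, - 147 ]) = [ - 980.01,-750, - 602.22 , - 598.22, - 578, - 505, - 388, - 147, - 321/16,389/17,640 , 665  ,  682,  986 ]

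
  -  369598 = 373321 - 742919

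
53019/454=53019/454 =116.78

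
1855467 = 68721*27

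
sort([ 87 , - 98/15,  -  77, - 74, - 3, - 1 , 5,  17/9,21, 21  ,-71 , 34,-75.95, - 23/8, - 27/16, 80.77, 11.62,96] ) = [ - 77, - 75.95,- 74 , - 71, - 98/15, - 3 , - 23/8, - 27/16, - 1, 17/9, 5,11.62,21, 21, 34,80.77, 87, 96 ] 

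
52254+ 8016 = 60270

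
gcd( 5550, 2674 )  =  2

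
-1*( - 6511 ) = 6511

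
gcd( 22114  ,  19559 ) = 1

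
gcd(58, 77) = 1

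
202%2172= 202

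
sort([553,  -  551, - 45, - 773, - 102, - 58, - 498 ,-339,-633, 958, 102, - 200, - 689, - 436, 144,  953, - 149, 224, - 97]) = [ - 773,-689,-633, - 551, - 498, - 436, - 339, - 200, - 149, - 102,  -  97, - 58, - 45, 102,144, 224, 553, 953, 958 ]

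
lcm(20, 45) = 180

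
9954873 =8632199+1322674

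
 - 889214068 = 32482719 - 921696787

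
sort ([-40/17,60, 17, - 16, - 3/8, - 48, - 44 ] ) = [  -  48 , - 44,-16, - 40/17, - 3/8,17,60 ]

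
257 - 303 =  - 46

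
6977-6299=678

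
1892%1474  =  418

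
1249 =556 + 693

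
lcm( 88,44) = 88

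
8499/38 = 8499/38 = 223.66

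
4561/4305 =1  +  256/4305 = 1.06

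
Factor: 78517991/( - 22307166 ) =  - 2^( - 1)*3^(  -  2)*7^(  -  1)* 31^ (-1)*107^1*5711^(- 1) * 733813^1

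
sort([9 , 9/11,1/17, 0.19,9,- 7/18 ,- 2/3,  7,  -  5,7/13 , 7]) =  [ - 5 ,-2/3, - 7/18,1/17, 0.19, 7/13,9/11, 7,  7,9, 9 ] 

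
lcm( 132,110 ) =660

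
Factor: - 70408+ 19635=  - 50773^1 = -50773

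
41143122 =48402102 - 7258980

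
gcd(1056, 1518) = 66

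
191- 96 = 95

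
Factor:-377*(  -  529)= 199433 = 13^1*23^2* 29^1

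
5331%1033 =166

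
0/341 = 0 = 0.00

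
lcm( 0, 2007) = 0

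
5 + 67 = 72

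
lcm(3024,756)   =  3024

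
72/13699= 72/13699 = 0.01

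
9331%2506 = 1813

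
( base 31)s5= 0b1101101001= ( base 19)27I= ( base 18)2c9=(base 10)873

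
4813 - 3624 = 1189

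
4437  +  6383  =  10820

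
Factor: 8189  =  19^1*431^1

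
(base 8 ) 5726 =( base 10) 3030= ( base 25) 4L5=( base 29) 3HE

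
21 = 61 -40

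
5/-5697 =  - 5/5697 = -0.00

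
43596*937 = 40849452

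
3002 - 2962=40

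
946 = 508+438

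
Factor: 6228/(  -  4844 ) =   -  3^2 * 7^ (-1 ) = - 9/7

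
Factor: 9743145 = 3^1 * 5^1*23^1*31^1*911^1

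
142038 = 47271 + 94767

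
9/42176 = 9/42176 = 0.00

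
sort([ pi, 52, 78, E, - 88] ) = [ - 88,E,pi, 52,78]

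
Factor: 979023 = 3^1*307^1*1063^1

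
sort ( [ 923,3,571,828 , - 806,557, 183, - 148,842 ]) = [ - 806, - 148,3,  183, 557,571,828,842,923]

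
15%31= 15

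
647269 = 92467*7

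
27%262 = 27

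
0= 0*87324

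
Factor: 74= 2^1*37^1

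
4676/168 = 167/6=27.83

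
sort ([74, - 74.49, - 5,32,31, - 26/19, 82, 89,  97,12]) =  [ - 74.49, - 5, -26/19,12, 31,32, 74,82,89,97 ] 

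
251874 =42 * 5997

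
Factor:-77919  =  - 3^1 * 19^1*1367^1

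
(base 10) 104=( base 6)252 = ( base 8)150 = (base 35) 2y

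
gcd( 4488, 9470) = 2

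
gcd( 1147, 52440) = 1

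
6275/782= 6275/782 = 8.02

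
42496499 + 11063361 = 53559860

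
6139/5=6139/5 = 1227.80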